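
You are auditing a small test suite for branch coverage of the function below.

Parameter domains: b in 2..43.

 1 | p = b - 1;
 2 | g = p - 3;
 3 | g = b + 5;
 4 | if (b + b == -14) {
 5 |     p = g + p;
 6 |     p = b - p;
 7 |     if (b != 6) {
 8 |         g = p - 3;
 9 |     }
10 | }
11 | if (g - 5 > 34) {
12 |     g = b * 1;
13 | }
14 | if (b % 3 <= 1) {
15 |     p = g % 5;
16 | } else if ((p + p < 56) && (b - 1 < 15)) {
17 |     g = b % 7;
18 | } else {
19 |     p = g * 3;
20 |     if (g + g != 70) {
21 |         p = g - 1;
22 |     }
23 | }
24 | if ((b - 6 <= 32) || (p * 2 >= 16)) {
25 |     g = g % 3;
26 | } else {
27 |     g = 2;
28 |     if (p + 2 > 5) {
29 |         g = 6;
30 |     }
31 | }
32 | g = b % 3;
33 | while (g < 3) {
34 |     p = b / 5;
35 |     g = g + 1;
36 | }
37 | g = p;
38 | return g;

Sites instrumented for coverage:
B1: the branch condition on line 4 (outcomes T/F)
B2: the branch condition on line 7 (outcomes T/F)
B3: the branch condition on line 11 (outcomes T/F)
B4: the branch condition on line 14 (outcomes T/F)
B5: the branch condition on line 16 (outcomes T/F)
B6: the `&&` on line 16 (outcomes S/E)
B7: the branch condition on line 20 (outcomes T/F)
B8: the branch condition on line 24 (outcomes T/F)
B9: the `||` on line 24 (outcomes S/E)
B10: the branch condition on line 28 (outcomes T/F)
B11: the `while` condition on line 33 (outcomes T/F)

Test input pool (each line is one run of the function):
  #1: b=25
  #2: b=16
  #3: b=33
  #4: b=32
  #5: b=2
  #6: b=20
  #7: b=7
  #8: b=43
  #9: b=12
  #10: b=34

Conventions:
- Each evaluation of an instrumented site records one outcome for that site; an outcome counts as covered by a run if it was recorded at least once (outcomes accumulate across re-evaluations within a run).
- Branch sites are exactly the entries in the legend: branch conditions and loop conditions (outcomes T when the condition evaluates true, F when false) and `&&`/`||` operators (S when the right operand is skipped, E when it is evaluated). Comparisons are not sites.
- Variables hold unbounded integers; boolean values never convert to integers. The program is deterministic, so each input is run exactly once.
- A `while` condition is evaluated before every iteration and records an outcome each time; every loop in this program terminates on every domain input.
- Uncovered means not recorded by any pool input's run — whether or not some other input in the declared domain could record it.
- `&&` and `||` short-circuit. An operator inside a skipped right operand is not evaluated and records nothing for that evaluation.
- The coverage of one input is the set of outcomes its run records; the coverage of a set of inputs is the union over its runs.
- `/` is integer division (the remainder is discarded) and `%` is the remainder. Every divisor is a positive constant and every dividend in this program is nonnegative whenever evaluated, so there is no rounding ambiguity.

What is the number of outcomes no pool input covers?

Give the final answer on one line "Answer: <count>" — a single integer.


input #1 (b=25): events B1->F, B3->F, B4->T, B9->S, B8->T, B11->T, B11->T, B11->F; covers B1=F, B3=F, B4=T, B8=T, B9=S, B11=T, B11=F
input #2 (b=16): events B1->F, B3->F, B4->T, B9->S, B8->T, B11->T, B11->T, B11->F; covers B1=F, B3=F, B4=T, B8=T, B9=S, B11=T, B11=F
input #3 (b=33): events B1->F, B3->F, B4->T, B9->S, B8->T, B11->T, B11->T, B11->T, B11->F; covers B1=F, B3=F, B4=T, B8=T, B9=S, B11=T, B11=F
input #4 (b=32): events B1->F, B3->F, B4->F, B6->S, B5->F, B7->T, B9->S, B8->T, B11->T, B11->F; covers B1=F, B3=F, B4=F, B5=F, B6=S, B7=T, B8=T, B9=S, B11=T, B11=F
input #5 (b=2): events B1->F, B3->F, B4->F, B6->E, B5->T, B9->S, B8->T, B11->T, B11->F; covers B1=F, B3=F, B4=F, B5=T, B6=E, B8=T, B9=S, B11=T, B11=F
input #6 (b=20): events B1->F, B3->F, B4->F, B6->E, B5->F, B7->T, B9->S, B8->T, B11->T, B11->F; covers B1=F, B3=F, B4=F, B5=F, B6=E, B7=T, B8=T, B9=S, B11=T, B11=F
input #7 (b=7): events B1->F, B3->F, B4->T, B9->S, B8->T, B11->T, B11->T, B11->F; covers B1=F, B3=F, B4=T, B8=T, B9=S, B11=T, B11=F
input #8 (b=43): events B1->F, B3->T, B4->T, B9->E, B8->F, B10->F, B11->T, B11->T, B11->F; covers B1=F, B3=T, B4=T, B8=F, B9=E, B10=F, B11=T, B11=F
input #9 (b=12): events B1->F, B3->F, B4->T, B9->S, B8->T, B11->T, B11->T, B11->T, B11->F; covers B1=F, B3=F, B4=T, B8=T, B9=S, B11=T, B11=F
input #10 (b=34): events B1->F, B3->F, B4->T, B9->S, B8->T, B11->T, B11->T, B11->F; covers B1=F, B3=F, B4=T, B8=T, B9=S, B11=T, B11=F
union over the pool: B1=F, B3=T, B3=F, B4=T, B4=F, B5=T, B5=F, B6=S, B6=E, B7=T, B8=T, B8=F, B9=S, B9=E, B10=F, B11=T, B11=F
uncovered (5 of 22): B1=T, B2=T, B2=F, B7=F, B10=T
Answer: 5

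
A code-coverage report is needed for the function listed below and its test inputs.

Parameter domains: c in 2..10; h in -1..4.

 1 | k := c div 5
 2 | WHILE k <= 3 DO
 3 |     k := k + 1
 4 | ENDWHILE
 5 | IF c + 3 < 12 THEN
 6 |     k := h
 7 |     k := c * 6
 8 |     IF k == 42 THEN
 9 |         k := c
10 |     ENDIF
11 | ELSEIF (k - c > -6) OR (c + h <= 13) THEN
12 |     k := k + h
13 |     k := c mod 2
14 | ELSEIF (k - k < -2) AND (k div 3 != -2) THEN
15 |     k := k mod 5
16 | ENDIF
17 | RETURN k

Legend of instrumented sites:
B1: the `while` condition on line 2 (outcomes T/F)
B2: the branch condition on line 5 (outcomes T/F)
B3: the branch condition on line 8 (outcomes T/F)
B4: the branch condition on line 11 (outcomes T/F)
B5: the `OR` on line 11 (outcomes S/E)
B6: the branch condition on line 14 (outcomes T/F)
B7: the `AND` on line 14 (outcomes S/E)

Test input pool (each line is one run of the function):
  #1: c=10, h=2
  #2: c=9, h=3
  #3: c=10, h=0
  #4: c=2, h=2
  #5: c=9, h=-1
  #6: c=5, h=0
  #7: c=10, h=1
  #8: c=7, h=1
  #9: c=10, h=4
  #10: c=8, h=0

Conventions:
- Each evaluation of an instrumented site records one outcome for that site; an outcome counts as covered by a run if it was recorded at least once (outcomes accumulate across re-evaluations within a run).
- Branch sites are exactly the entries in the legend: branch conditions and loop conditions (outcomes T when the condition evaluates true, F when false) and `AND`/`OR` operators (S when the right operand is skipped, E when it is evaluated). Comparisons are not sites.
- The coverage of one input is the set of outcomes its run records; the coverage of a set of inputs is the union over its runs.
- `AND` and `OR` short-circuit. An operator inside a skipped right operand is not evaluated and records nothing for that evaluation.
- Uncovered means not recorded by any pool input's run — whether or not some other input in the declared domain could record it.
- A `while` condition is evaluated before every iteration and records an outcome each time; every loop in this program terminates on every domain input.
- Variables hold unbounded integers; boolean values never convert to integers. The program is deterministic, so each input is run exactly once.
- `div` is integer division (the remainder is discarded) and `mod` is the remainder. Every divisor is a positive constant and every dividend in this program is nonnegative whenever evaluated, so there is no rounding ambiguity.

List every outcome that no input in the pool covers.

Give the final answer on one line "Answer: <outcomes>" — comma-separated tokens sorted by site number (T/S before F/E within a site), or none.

input #1 (c=10, h=2): events B1->T, B1->T, B1->F, B2->F, B5->E, B4->T; covers B1=T, B1=F, B2=F, B4=T, B5=E
input #2 (c=9, h=3): events B1->T, B1->T, B1->T, B1->F, B2->F, B5->S, B4->T; covers B1=T, B1=F, B2=F, B4=T, B5=S
input #3 (c=10, h=0): events B1->T, B1->T, B1->F, B2->F, B5->E, B4->T; covers B1=T, B1=F, B2=F, B4=T, B5=E
input #4 (c=2, h=2): events B1->T, B1->T, B1->T, B1->T, B1->F, B2->T, B3->F; covers B1=T, B1=F, B2=T, B3=F
input #5 (c=9, h=-1): events B1->T, B1->T, B1->T, B1->F, B2->F, B5->S, B4->T; covers B1=T, B1=F, B2=F, B4=T, B5=S
input #6 (c=5, h=0): events B1->T, B1->T, B1->T, B1->F, B2->T, B3->F; covers B1=T, B1=F, B2=T, B3=F
input #7 (c=10, h=1): events B1->T, B1->T, B1->F, B2->F, B5->E, B4->T; covers B1=T, B1=F, B2=F, B4=T, B5=E
input #8 (c=7, h=1): events B1->T, B1->T, B1->T, B1->F, B2->T, B3->T; covers B1=T, B1=F, B2=T, B3=T
input #9 (c=10, h=4): events B1->T, B1->T, B1->F, B2->F, B5->E, B4->F, B7->S, B6->F; covers B1=T, B1=F, B2=F, B4=F, B5=E, B6=F, B7=S
input #10 (c=8, h=0): events B1->T, B1->T, B1->T, B1->F, B2->T, B3->F; covers B1=T, B1=F, B2=T, B3=F
union over the pool: B1=T, B1=F, B2=T, B2=F, B3=T, B3=F, B4=T, B4=F, B5=S, B5=E, B6=F, B7=S
uncovered (2 of 14): B6=T, B7=E

Answer: B6=T, B7=E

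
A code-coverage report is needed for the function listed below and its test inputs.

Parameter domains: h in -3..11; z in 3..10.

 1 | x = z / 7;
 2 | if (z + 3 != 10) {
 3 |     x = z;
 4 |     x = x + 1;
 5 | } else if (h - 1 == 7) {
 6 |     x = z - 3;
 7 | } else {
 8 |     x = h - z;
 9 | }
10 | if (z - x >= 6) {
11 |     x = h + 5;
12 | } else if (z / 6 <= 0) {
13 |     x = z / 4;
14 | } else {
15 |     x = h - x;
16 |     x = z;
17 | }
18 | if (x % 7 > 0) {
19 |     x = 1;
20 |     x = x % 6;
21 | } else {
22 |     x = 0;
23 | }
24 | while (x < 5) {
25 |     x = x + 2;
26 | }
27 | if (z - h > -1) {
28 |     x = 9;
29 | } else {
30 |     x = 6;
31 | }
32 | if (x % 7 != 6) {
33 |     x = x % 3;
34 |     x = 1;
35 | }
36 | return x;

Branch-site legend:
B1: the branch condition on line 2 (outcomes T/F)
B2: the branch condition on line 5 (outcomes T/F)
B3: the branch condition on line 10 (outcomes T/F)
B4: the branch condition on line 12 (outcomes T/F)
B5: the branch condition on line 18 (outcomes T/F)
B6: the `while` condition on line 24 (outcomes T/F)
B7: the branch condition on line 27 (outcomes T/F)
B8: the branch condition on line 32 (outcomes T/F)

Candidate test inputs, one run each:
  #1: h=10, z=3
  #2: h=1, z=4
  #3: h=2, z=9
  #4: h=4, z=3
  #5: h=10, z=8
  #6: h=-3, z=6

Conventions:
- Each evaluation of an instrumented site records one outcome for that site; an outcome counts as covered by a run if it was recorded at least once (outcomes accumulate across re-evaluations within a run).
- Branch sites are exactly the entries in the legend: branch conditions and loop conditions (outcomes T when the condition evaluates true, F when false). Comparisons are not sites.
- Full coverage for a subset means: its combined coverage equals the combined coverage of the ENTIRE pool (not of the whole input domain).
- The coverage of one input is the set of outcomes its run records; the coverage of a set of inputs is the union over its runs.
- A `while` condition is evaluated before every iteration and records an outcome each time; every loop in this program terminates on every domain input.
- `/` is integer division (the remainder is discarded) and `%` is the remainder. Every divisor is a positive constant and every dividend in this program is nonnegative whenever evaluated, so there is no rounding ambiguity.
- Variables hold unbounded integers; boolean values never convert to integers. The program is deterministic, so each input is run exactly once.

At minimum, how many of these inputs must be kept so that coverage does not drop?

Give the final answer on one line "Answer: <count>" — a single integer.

test 1 (h=10, z=3) fires B1->T, B3->F, B4->T, B5->F, B6->T, B6->T, B6->T, B6->F, B7->F, B8->F; hits B1=T, B3=F, B4=T, B5=F, B6=T, B6=F, B7=F, B8=F
test 2 (h=1, z=4) fires B1->T, B3->F, B4->T, B5->T, B6->T, B6->T, B6->F, B7->T, B8->T; hits B1=T, B3=F, B4=T, B5=T, B6=T, B6=F, B7=T, B8=T
test 3 (h=2, z=9) fires B1->T, B3->F, B4->F, B5->T, B6->T, B6->T, B6->F, B7->T, B8->T; hits B1=T, B3=F, B4=F, B5=T, B6=T, B6=F, B7=T, B8=T
test 4 (h=4, z=3) fires B1->T, B3->F, B4->T, B5->F, B6->T, B6->T, B6->T, B6->F, B7->F, B8->F; hits B1=T, B3=F, B4=T, B5=F, B6=T, B6=F, B7=F, B8=F
test 5 (h=10, z=8) fires B1->T, B3->F, B4->F, B5->T, B6->T, B6->T, B6->F, B7->F, B8->F; hits B1=T, B3=F, B4=F, B5=T, B6=T, B6=F, B7=F, B8=F
test 6 (h=-3, z=6) fires B1->T, B3->F, B4->F, B5->T, B6->T, B6->T, B6->F, B7->T, B8->T; hits B1=T, B3=F, B4=F, B5=T, B6=T, B6=F, B7=T, B8=T
pool-wide coverage (12 outcomes): B1=T, B3=F, B4=T, B4=F, B5=T, B5=F, B6=T, B6=F, B7=T, B7=F, B8=T, B8=F
every size-1 subset falls short of the 12 outcomes (best: 8/12)
the canonical winner is {1, 3}: size 2, full 12-outcome coverage, earliest index list among size-2 covers

Answer: 2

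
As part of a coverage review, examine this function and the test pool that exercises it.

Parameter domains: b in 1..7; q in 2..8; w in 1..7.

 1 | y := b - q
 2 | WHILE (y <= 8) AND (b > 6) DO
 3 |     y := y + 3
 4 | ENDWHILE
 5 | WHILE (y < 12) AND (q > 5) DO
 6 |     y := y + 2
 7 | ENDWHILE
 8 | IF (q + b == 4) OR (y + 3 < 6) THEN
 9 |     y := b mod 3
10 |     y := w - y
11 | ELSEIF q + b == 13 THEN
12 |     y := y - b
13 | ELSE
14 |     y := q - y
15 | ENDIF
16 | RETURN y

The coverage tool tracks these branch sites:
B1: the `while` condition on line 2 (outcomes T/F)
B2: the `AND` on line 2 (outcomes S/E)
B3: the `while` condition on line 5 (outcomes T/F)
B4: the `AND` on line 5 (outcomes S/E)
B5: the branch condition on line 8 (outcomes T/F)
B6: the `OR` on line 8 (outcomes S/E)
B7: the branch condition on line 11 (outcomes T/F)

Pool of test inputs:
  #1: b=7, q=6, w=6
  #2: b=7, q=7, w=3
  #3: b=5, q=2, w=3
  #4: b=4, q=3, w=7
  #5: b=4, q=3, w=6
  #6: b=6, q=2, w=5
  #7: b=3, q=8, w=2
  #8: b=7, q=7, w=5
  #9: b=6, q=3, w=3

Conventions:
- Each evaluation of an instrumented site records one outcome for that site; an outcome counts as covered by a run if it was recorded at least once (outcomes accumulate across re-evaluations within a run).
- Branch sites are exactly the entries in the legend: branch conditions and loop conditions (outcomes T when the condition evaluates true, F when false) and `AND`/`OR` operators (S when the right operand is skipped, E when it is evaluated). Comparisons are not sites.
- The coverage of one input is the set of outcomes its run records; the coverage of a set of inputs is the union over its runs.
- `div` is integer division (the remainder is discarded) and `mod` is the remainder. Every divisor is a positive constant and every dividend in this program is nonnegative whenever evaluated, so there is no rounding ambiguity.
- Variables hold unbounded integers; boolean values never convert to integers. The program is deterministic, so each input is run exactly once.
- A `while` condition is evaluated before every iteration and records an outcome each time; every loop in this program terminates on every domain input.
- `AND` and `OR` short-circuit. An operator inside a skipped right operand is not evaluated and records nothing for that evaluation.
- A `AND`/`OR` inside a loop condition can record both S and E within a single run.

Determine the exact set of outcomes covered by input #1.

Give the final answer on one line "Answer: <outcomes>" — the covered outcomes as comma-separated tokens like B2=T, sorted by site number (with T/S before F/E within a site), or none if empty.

Tracing the run of input #1 (b=7, q=6, w=6):
  B2->E, B1->T, B2->E, B1->T, B2->E, B1->T, B2->S, B1->F, B4->E, B3->T
  B4->S, B3->F, B6->E, B5->F, B7->T
collecting distinct outcomes: B1=T, B1=F, B2=S, B2=E, B3=T, B3=F, B4=S, B4=E, B5=F, B6=E, B7=T

Answer: B1=T, B1=F, B2=S, B2=E, B3=T, B3=F, B4=S, B4=E, B5=F, B6=E, B7=T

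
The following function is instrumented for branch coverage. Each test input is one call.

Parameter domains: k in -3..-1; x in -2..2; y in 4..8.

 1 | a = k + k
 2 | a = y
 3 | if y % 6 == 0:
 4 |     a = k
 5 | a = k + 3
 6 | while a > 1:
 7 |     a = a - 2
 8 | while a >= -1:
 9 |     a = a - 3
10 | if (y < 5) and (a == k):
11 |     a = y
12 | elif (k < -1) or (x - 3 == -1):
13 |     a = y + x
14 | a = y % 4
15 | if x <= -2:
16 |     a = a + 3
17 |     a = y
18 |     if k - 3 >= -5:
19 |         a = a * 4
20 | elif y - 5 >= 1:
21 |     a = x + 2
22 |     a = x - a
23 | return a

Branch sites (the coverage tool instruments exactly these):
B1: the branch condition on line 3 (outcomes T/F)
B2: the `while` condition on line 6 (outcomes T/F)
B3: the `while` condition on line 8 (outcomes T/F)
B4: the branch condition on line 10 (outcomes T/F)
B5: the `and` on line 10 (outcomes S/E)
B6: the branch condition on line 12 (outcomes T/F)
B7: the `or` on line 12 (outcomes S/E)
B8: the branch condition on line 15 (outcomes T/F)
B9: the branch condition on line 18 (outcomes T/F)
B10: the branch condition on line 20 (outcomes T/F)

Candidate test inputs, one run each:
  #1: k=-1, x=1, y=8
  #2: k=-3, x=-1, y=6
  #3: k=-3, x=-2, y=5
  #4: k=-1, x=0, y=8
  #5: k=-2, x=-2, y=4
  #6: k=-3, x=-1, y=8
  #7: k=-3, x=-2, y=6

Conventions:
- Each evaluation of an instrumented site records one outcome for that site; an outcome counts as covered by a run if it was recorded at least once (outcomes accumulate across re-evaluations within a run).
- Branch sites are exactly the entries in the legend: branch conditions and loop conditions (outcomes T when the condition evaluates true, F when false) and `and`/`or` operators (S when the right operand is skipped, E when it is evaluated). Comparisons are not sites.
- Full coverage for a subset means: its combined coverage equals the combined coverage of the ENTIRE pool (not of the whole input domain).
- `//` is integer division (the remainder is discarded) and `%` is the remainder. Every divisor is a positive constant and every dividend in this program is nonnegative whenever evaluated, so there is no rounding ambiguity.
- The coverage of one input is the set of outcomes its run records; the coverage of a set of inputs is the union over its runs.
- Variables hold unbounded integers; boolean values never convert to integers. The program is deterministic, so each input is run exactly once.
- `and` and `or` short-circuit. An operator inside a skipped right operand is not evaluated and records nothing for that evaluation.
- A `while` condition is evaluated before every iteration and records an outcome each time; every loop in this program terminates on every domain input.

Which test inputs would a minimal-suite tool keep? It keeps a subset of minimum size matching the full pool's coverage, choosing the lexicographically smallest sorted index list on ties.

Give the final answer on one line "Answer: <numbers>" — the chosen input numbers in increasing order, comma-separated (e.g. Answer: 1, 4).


input #1 (k=-1, x=1, y=8): events B1->F, B2->T, B2->F, B3->T, B3->F, B5->S, B4->F, B7->E, B6->F, B8->F, B10->T; covers B1=F, B2=T, B2=F, B3=T, B3=F, B4=F, B5=S, B6=F, B7=E, B8=F, B10=T
input #2 (k=-3, x=-1, y=6): events B1->T, B2->F, B3->T, B3->F, B5->S, B4->F, B7->S, B6->T, B8->F, B10->T; covers B1=T, B2=F, B3=T, B3=F, B4=F, B5=S, B6=T, B7=S, B8=F, B10=T
input #3 (k=-3, x=-2, y=5): events B1->F, B2->F, B3->T, B3->F, B5->S, B4->F, B7->S, B6->T, B8->T, B9->F; covers B1=F, B2=F, B3=T, B3=F, B4=F, B5=S, B6=T, B7=S, B8=T, B9=F
input #4 (k=-1, x=0, y=8): events B1->F, B2->T, B2->F, B3->T, B3->F, B5->S, B4->F, B7->E, B6->F, B8->F, B10->T; covers B1=F, B2=T, B2=F, B3=T, B3=F, B4=F, B5=S, B6=F, B7=E, B8=F, B10=T
input #5 (k=-2, x=-2, y=4): events B1->F, B2->F, B3->T, B3->F, B5->E, B4->T, B8->T, B9->T; covers B1=F, B2=F, B3=T, B3=F, B4=T, B5=E, B8=T, B9=T
input #6 (k=-3, x=-1, y=8): events B1->F, B2->F, B3->T, B3->F, B5->S, B4->F, B7->S, B6->T, B8->F, B10->T; covers B1=F, B2=F, B3=T, B3=F, B4=F, B5=S, B6=T, B7=S, B8=F, B10=T
input #7 (k=-3, x=-2, y=6): events B1->T, B2->F, B3->T, B3->F, B5->S, B4->F, B7->S, B6->T, B8->T, B9->F; covers B1=T, B2=F, B3=T, B3=F, B4=F, B5=S, B6=T, B7=S, B8=T, B9=F
pool-wide coverage (19 outcomes): B1=T, B1=F, B2=T, B2=F, B3=T, B3=F, B4=T, B4=F, B5=S, B5=E, B6=T, B6=F, B7=S, B7=E, B8=T, B8=F, B9=T, B9=F, B10=T
size 1 is not enough: best union over all size-1 subsets is 11/19
size 2 is not enough: best union over all size-2 subsets is 16/19
the canonical winner is {1, 5, 7}: size 3, full 19-outcome coverage, earliest index list among size-3 covers
Answer: 1, 5, 7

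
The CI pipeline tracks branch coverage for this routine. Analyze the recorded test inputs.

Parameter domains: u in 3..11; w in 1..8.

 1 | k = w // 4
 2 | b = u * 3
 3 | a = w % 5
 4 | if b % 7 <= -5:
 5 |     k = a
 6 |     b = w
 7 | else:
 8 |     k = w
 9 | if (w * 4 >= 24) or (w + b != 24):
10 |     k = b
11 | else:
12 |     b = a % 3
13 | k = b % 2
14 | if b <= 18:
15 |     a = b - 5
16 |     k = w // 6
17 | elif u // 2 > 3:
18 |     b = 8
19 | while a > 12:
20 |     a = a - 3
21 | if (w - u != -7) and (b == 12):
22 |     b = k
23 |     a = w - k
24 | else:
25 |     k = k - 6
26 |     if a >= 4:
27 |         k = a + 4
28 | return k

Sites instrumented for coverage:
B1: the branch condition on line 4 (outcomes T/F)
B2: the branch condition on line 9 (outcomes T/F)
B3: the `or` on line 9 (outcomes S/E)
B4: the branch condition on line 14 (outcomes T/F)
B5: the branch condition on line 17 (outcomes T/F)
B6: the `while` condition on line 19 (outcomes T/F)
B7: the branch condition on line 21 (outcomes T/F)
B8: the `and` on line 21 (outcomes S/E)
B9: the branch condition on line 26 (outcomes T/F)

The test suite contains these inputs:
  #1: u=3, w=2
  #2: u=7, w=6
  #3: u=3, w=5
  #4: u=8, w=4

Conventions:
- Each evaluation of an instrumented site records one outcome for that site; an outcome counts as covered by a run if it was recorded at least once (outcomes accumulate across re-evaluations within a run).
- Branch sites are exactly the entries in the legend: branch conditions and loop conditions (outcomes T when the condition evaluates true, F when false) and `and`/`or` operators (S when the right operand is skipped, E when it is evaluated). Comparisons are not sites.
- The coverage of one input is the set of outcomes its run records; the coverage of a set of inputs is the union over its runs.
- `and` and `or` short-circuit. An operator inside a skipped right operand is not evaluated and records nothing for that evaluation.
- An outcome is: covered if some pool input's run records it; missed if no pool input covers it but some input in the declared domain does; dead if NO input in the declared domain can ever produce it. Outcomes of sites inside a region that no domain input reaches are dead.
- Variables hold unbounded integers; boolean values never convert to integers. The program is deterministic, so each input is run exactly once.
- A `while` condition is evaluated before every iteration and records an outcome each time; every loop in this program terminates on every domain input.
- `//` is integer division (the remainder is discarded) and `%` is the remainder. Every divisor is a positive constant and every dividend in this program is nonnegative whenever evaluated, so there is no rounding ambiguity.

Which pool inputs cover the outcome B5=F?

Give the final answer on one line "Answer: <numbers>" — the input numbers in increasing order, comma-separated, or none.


input #1 (u=3, w=2): misses B5=F
input #2 (u=7, w=6): covers B5=F
input #3 (u=3, w=5): misses B5=F
input #4 (u=8, w=4): misses B5=F
Answer: 2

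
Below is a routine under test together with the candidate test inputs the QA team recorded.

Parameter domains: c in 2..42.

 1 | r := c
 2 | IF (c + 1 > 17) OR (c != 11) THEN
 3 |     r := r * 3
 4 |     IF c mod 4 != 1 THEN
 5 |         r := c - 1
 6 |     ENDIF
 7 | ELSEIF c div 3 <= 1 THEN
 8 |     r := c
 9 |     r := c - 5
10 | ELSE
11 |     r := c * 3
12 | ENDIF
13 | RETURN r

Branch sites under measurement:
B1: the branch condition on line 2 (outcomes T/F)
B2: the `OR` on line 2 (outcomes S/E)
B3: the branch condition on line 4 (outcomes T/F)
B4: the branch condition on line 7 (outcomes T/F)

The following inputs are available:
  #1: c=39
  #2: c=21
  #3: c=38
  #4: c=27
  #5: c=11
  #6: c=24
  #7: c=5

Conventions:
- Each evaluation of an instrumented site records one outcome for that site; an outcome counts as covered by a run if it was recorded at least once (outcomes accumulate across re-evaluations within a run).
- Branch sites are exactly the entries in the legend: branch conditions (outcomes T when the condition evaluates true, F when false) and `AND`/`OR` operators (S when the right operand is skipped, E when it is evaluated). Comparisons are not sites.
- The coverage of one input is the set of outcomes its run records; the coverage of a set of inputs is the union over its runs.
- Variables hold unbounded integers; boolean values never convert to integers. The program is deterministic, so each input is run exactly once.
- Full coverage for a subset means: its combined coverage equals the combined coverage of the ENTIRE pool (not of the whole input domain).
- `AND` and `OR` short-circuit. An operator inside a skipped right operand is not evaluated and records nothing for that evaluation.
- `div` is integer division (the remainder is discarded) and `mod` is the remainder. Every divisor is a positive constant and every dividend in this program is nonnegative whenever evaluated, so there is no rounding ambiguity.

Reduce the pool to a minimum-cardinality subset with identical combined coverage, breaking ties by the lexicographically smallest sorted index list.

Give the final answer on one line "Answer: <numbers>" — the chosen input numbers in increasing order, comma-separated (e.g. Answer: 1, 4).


test 1 (c=39) hits B1=T, B2=S, B3=T
test 2 (c=21) hits B1=T, B2=S, B3=F
test 3 (c=38) hits B1=T, B2=S, B3=T
test 4 (c=27) hits B1=T, B2=S, B3=T
test 5 (c=11) hits B1=F, B2=E, B4=F
test 6 (c=24) hits B1=T, B2=S, B3=T
test 7 (c=5) hits B1=T, B2=E, B3=F
the full pool covers 7 outcomes: B1=T, B1=F, B2=S, B2=E, B3=T, B3=F, B4=F
no size-1 subset reaches all 7 outcomes (best union: 3/7)
no size-2 subset reaches all 7 outcomes (best union: 6/7)
the canonical winner is {1, 2, 5}: size 3, full 7-outcome coverage, earliest index list among size-3 covers
Answer: 1, 2, 5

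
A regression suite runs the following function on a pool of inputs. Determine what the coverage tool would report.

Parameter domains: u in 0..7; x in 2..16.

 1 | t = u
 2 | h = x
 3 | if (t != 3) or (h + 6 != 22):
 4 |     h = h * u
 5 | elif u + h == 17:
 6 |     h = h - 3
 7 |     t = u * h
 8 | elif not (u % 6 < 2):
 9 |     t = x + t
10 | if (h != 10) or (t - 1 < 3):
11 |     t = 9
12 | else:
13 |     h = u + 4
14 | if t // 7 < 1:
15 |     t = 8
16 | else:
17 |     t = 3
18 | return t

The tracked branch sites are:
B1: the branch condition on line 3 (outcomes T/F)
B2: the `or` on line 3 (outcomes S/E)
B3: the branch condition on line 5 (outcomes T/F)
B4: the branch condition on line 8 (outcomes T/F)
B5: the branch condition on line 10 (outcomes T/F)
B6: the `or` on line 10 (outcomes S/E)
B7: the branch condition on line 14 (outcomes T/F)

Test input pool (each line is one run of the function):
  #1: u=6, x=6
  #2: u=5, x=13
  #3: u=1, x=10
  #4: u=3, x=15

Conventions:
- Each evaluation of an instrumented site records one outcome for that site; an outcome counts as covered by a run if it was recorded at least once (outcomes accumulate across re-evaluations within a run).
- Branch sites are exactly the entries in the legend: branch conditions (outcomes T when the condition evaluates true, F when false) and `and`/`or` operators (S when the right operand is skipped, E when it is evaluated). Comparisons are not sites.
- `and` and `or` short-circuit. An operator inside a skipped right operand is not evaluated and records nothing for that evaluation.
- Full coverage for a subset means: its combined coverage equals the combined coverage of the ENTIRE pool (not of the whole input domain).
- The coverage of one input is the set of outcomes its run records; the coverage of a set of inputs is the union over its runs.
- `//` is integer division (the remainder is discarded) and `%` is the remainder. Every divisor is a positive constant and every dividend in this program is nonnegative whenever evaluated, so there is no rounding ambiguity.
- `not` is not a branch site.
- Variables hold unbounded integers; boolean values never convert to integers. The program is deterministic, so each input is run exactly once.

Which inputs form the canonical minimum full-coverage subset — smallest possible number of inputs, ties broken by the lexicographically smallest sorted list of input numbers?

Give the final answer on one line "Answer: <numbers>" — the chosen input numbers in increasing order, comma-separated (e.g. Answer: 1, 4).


input #1, u=6, x=6: events B2->S, B1->T, B6->S, B5->T, B7->F; outcomes B1=T, B2=S, B5=T, B6=S, B7=F
input #2, u=5, x=13: events B2->S, B1->T, B6->S, B5->T, B7->F; outcomes B1=T, B2=S, B5=T, B6=S, B7=F
input #3, u=1, x=10: events B2->S, B1->T, B6->E, B5->T, B7->F; outcomes B1=T, B2=S, B5=T, B6=E, B7=F
input #4, u=3, x=15: events B2->E, B1->T, B6->S, B5->T, B7->F; outcomes B1=T, B2=E, B5=T, B6=S, B7=F
together the pool reaches 7 outcomes: B1=T, B2=S, B2=E, B5=T, B6=S, B6=E, B7=F
checked all size-1 subsets: none covers 7 outcomes (max 5/7)
the canonical winner is {3, 4}: size 2, full 7-outcome coverage, earliest index list among size-2 covers
Answer: 3, 4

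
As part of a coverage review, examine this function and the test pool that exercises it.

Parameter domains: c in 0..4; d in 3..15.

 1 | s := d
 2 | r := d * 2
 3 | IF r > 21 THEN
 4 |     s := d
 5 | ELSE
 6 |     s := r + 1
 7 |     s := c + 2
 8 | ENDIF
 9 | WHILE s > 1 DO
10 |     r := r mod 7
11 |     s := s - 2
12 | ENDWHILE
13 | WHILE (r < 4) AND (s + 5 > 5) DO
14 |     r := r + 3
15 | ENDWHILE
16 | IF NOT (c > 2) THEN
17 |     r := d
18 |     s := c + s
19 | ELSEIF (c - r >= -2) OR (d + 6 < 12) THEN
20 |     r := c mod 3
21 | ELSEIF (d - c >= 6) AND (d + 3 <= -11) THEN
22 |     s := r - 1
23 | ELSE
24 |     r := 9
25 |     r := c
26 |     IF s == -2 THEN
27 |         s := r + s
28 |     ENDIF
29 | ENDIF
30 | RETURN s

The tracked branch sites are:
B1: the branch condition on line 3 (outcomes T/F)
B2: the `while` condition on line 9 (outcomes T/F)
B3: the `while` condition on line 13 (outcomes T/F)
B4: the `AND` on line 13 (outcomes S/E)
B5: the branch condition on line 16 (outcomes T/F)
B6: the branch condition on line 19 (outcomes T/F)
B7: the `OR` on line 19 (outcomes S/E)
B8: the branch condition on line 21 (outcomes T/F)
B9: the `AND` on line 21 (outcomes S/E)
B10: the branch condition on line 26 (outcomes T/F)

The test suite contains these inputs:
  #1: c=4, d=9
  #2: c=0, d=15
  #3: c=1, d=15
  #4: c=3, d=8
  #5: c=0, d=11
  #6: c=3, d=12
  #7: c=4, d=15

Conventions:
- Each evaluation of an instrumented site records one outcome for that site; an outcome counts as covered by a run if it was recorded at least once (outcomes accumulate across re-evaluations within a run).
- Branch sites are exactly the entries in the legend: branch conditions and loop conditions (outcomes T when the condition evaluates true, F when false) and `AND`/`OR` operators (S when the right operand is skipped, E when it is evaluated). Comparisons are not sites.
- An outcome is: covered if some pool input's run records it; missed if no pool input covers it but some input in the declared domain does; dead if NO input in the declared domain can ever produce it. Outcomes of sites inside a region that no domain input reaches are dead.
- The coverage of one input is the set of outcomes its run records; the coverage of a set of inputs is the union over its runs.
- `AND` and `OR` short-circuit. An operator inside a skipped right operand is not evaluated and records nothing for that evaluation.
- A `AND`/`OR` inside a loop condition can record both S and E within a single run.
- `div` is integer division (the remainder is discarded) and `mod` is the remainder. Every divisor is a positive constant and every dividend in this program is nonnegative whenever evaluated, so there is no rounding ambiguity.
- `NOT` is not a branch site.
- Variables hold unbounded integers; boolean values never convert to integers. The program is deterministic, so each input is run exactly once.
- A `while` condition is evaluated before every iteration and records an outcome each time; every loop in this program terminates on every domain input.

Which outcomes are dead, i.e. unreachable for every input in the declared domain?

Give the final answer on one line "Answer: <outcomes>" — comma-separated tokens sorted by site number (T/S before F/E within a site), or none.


sweeping the full domain (65 inputs) for each outcome:
  B8=T: unreachable across the whole domain -> dead
  B10=T: unreachable across the whole domain -> dead
  reachable outcomes have witnesses, e.g. B1=T (e.g. c=0, d=11), B1=F (e.g. c=0, d=3), B2=T (e.g. c=0, d=3), B2=F (e.g. c=0, d=3)
Answer: B8=T, B10=T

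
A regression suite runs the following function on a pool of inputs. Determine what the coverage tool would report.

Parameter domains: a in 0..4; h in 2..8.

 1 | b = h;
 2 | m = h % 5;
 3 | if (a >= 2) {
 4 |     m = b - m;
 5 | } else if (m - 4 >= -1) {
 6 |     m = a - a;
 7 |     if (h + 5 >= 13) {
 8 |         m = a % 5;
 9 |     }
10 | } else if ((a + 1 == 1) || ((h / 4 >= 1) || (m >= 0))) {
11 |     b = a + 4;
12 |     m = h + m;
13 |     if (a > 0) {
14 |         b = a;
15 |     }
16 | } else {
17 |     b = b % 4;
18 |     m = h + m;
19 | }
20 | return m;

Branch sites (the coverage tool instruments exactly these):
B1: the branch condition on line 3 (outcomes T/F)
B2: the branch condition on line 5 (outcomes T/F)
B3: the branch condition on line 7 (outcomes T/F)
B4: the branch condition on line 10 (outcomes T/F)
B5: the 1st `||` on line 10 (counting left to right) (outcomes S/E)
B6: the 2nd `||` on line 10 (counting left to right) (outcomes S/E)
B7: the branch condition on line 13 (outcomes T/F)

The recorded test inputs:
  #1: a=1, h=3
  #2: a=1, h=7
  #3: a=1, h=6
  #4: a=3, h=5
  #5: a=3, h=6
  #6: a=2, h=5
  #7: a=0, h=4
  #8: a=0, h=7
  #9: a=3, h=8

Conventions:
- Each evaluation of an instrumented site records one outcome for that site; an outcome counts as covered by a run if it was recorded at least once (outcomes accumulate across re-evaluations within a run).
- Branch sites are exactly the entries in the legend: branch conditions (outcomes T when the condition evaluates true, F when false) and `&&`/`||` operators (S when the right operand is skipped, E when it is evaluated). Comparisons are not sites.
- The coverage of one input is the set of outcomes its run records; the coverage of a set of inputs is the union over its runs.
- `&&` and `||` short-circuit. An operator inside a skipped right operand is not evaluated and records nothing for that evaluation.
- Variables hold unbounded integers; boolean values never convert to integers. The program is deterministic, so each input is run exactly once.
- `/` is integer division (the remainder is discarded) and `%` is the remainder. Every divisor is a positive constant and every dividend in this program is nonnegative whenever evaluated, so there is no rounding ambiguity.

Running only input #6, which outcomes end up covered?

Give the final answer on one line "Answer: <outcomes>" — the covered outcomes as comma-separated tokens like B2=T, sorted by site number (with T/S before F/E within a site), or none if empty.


Simulating input #6 (a=2, h=5) step by step:
  B1->T
distinct outcomes covered: B1=T
Answer: B1=T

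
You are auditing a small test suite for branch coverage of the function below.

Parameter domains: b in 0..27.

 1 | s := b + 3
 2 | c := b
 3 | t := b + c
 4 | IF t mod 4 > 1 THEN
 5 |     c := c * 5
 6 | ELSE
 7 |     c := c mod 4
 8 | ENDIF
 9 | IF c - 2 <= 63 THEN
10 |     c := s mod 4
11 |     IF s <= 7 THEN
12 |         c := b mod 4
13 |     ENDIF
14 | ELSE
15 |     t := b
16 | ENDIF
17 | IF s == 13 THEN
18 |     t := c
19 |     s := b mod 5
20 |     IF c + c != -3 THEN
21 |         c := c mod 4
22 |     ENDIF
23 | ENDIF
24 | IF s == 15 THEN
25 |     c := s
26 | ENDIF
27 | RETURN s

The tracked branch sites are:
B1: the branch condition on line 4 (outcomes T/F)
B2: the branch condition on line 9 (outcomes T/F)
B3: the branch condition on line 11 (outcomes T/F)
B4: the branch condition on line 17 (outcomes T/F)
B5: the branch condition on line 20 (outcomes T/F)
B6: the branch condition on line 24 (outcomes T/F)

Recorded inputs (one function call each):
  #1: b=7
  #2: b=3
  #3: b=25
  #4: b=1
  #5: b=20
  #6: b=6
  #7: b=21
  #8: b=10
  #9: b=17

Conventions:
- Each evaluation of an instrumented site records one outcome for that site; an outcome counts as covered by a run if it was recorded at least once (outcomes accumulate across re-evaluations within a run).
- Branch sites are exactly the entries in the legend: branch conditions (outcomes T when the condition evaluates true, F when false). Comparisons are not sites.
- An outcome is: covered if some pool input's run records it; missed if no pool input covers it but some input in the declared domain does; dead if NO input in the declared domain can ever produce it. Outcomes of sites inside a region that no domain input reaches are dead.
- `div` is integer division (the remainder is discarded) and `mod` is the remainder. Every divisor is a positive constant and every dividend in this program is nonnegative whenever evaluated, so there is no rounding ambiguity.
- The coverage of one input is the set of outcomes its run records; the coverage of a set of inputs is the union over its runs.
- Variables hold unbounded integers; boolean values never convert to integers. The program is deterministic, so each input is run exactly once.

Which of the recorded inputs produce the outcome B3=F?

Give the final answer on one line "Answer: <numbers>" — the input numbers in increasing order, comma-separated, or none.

input #1 (b=7): hits B3=F
input #2 (b=3): never hits B3=F
input #3 (b=25): never hits B3=F
input #4 (b=1): never hits B3=F
input #5 (b=20): hits B3=F
input #6 (b=6): hits B3=F
input #7 (b=21): never hits B3=F
input #8 (b=10): hits B3=F
input #9 (b=17): never hits B3=F

Answer: 1, 5, 6, 8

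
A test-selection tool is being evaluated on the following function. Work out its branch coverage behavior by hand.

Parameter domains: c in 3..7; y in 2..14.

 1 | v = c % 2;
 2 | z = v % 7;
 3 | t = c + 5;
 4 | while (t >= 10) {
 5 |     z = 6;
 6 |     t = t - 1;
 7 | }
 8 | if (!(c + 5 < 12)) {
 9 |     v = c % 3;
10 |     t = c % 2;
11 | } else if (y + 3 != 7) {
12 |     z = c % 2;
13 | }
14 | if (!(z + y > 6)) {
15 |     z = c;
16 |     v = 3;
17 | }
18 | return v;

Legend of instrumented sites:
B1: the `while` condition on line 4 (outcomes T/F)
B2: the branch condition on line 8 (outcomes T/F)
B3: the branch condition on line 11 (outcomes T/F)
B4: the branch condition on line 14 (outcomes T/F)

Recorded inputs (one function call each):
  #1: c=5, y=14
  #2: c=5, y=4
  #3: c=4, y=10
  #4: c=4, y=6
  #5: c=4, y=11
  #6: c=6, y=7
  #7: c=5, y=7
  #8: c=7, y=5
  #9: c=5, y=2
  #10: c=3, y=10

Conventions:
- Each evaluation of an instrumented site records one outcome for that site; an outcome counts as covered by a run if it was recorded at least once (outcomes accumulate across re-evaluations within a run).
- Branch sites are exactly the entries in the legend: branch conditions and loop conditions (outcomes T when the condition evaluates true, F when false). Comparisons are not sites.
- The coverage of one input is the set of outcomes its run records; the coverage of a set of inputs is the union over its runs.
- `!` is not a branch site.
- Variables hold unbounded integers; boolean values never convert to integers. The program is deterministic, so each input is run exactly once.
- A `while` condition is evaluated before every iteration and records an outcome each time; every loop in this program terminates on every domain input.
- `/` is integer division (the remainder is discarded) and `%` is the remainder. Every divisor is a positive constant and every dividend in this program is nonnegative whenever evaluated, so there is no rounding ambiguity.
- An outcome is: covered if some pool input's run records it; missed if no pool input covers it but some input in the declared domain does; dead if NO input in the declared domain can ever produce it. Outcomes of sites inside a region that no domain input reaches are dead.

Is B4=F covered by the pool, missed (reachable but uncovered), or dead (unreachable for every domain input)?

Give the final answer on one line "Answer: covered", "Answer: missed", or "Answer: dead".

B4=F is recorded by pool input(s) 1, 2, 3, 5, 6, 7, 8, 10 -> covered

Answer: covered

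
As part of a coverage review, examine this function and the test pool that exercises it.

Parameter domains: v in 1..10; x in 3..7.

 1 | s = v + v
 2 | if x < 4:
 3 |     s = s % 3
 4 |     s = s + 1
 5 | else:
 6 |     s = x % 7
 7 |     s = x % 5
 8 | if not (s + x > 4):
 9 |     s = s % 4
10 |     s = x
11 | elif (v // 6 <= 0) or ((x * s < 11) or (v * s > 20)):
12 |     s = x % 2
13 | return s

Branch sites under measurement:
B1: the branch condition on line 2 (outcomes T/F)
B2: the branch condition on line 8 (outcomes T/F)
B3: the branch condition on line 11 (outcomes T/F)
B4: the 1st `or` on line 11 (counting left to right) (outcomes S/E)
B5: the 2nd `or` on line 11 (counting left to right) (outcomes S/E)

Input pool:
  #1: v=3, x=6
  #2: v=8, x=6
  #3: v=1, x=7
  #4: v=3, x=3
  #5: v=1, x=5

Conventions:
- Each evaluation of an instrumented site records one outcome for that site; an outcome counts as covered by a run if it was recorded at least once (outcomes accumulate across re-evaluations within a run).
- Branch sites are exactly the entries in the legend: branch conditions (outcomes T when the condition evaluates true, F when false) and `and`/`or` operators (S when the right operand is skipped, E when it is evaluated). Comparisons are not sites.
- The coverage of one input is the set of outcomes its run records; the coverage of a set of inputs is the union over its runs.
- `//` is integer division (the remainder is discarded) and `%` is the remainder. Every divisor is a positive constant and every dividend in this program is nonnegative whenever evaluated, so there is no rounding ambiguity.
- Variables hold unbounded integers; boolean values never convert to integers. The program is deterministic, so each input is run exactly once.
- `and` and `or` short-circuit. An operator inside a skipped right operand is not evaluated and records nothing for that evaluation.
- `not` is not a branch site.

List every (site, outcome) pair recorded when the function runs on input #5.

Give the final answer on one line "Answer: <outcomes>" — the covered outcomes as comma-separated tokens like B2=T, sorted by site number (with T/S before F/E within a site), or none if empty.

Event log for input #5 (v=1, x=5):
  B1->F, B2->F, B4->S, B3->T
as a set, this run covers: B1=F, B2=F, B3=T, B4=S

Answer: B1=F, B2=F, B3=T, B4=S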